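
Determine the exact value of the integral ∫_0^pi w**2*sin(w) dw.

Integrate by parts twice (u = w^2, dv = sin(w) dw).
An antiderivative is F(w) = -w**2*cos(w) + 2*w*sin(w) + 2*cos(w).
Then F(pi) - F(0) = (-2 + pi**2) - (2) = -4 + pi**2.

-4 + pi**2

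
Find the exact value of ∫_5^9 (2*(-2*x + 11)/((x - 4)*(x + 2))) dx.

-5*log(11) + log(5) + 5*log(7)

Factor the denominator: x**2 - 2*x - 8 = (x + 2)(x - 4).
Partial fractions: 2*(-2*x + 11)/((x - 4)*(x + 2)) = -5/(x + 2) + 1/(x - 4).
An antiderivative is F(x) = log(x - 4) - 5*log(x + 2).
Then F(9) - F(5) = (-5*log(11) + log(5)) - (-5*log(7)) = -5*log(11) + log(5) + 5*log(7).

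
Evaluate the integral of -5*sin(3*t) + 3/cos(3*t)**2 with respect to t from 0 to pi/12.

An antiderivative is F(t) = 5*cos(3*t)/3 + tan(3*t).
Then F(pi/12) - F(0) = (1 + 5*sqrt(2)/6) - (5/3) = -2/3 + 5*sqrt(2)/6.

-2/3 + 5*sqrt(2)/6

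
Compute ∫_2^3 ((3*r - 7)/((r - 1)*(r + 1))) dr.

Factor the denominator: r**2 - 1 = (r + 1)(r - 1).
Partial fractions: (3*r - 7)/((r - 1)*(r + 1)) = 5/(r + 1) - 2/(r - 1).
An antiderivative is F(r) = -2*log(r - 1) + 5*log(r + 1).
Then F(3) - F(2) = (8*log(2)) - (5*log(3)) = -5*log(3) + 8*log(2).

-5*log(3) + 8*log(2)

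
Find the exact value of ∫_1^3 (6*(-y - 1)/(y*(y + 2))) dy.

-3*log(5)

Factor the denominator: y**2 + 2*y = (y + 2)y.
Partial fractions: 6*(-y - 1)/(y*(y + 2)) = -3/(y + 2) - 3/y.
An antiderivative is F(y) = -3*log(y) - 3*log(y + 2).
Then F(3) - F(1) = (-3*log(5) - 3*log(3)) - (-log(27)) = -3*log(5).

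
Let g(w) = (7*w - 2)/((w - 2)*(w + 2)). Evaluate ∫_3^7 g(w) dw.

Factor the denominator: w**2 - 4 = (w + 2)(w - 2).
Partial fractions: (7*w - 2)/((w - 2)*(w + 2)) = 4/(w + 2) + 3/(w - 2).
An antiderivative is F(w) = 3*log(w - 2) + 4*log(w + 2).
Then F(7) - F(3) = (3*log(5) + 8*log(3)) - (4*log(5)) = -log(5) + 8*log(3).

-log(5) + 8*log(3)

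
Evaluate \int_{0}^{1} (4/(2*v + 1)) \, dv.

An antiderivative is F(v) = 2*log(2*v + 1).
Then F(1) - F(0) = (log(9)) - (0) = log(9).

log(9)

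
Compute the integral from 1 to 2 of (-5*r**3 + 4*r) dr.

-51/4

By the power rule, an antiderivative is F(r) = -5*r**4/4 + 2*r**2.
Then F(2) - F(1) = (-12) - (3/4) = -51/4.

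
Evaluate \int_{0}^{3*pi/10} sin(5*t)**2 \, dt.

Use the identity sin^2(5*t) = (1 - cos(10*t))/2.
An antiderivative is F(t) = t/2 - sin(10*t)/20.
Then F(3*pi/10) - F(0) = (3*pi/20) - (0) = 3*pi/20.

3*pi/20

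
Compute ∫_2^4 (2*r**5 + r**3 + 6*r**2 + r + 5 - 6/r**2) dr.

By the power rule, an antiderivative is F(r) = r**6/3 + r**4/4 + 2*r**3 + r**2/2 + 5*r + 6/r.
Then F(4) - F(2) = (9521/6) - (169/3) = 3061/2.

3061/2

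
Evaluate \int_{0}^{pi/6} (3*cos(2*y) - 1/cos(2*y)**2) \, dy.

sqrt(3)/4

An antiderivative is F(y) = 3*sin(2*y)/2 - tan(2*y)/2.
Then F(pi/6) - F(0) = (sqrt(3)/4) - (0) = sqrt(3)/4.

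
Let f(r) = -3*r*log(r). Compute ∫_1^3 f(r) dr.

6 - 27*log(3)/2

Integrate by parts once (u = ln r, dv = -3*r dr).
An antiderivative is F(r) = -3*r**2*(2*log(r) - 1)/4.
Then F(3) - F(1) = (27/4 - 27*log(3)/2) - (3/4) = 6 - 27*log(3)/2.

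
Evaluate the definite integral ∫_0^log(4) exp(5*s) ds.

1023/5

Let u = exp(s), so du = exp(s) ds. When s = 0, u = 1; when s = log(4), u = 4.
The integral becomes ∫ u**4 du from 1 to 4, with antiderivative u**5/5.
Back in s: F(s) = exp(5*s)/5.
Then F(log(4)) - F(0) = (1024/5) - (1/5) = 1023/5.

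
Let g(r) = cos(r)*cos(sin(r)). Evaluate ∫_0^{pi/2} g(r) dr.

Let u = sin(r), so du = cos(r) dr. When r = 0, u = 0; when r = pi/2, u = 1.
The integral becomes ∫ cos(u) du from 0 to 1, with antiderivative sin(u).
Back in r: F(r) = sin(sin(r)).
Then F(pi/2) - F(0) = (sin(1)) - (0) = sin(1).

sin(1)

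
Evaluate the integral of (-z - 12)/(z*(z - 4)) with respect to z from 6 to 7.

-7*log(3) + log(2) + 3*log(7)

Factor the denominator: z**2 - 4*z = z(z - 4).
Partial fractions: (-z - 12)/(z*(z - 4)) = 3/z - 4/(z - 4).
An antiderivative is F(z) = 3*log(z) - 4*log(z - 4).
Then F(7) - F(6) = (-4*log(3) + 3*log(7)) - (log(27/2)) = -7*log(3) + log(2) + 3*log(7).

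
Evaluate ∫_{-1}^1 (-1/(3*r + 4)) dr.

An antiderivative is F(r) = -log(3*r + 4)/3.
Then F(1) - F(-1) = (-log(7)/3) - (0) = -log(7)/3.

-log(7)/3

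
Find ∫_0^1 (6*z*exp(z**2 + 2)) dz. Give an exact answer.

-3*(1 - exp(1))*exp(2)

Let u = z**2 + 2, so du = 2*z dz. When z = 0, u = 2; when z = 1, u = 3.
The integral becomes 3·∫ exp(u) du from 2 to 3, with antiderivative 3*exp(u).
Back in z: F(z) = 3*exp(z**2 + 2).
Then F(1) - F(0) = (3*exp(3)) - (3*exp(2)) = -3*(1 - exp(1))*exp(2).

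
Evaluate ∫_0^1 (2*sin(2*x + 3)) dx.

cos(3) - cos(5)

Let u = 2*x + 3, so du = 2 dx. When x = 0, u = 3; when x = 1, u = 5.
The integral becomes ∫ sin(u) du from 3 to 5, with antiderivative -cos(u).
Back in x: F(x) = -cos(2*x + 3).
Then F(1) - F(0) = (-cos(5)) - (-cos(3)) = cos(3) - cos(5).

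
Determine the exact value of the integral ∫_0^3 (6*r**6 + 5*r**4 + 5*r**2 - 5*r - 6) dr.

29709/14

By the power rule, an antiderivative is F(r) = 6*r**7/7 + r**5 + 5*r**3/3 - 5*r**2/2 - 6*r.
Then F(3) - F(0) = (29709/14) - (0) = 29709/14.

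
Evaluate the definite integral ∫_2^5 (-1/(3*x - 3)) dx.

-log(12)/3 + log(3)/3

An antiderivative is F(x) = -log(3*x - 3)/3.
Then F(5) - F(2) = (-log(12)/3) - (-log(3)/3) = -log(12)/3 + log(3)/3.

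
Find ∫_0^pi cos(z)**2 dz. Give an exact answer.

pi/2

Use the identity cos^2(z) = (1 + cos(2*z))/2.
An antiderivative is F(z) = z/2 + sin(2*z)/4.
Then F(pi) - F(0) = (pi/2) - (0) = pi/2.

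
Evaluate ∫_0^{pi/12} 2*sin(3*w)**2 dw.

-1/6 + pi/12

Use the identity sin^2(3*w) = (1 - cos(6*w))/2.
An antiderivative is F(w) = w - sin(6*w)/6.
Then F(pi/12) - F(0) = (-1/6 + pi/12) - (0) = -1/6 + pi/12.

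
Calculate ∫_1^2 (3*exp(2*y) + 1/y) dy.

-3*exp(2)/2 + log(2) + 3*exp(4)/2

An antiderivative is F(y) = 3*exp(2*y)/2 + log(y).
Then F(2) - F(1) = (log(2) + 3*exp(4)/2) - (3*exp(2)/2) = -3*exp(2)/2 + log(2) + 3*exp(4)/2.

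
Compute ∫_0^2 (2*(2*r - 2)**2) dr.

Let u = 2*r - 2, so du = 2 dr. When r = 0, u = -2; when r = 2, u = 2.
The integral becomes ∫ u**2 du from -2 to 2, with antiderivative u**3/3.
Back in r: F(r) = (2*r - 2)**3/3.
Then F(2) - F(0) = (8/3) - (-8/3) = 16/3.

16/3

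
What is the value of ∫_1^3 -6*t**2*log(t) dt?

Integrate by parts once (u = ln t, dv = -6*t**2 dt).
An antiderivative is F(t) = -2*t**3*(3*log(t) - 1)/3.
Then F(3) - F(1) = (18 - 54*log(3)) - (2/3) = 52/3 - 54*log(3).

52/3 - 54*log(3)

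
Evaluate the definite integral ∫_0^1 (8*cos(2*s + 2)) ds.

Let u = 2*s + 2, so du = 2 ds. When s = 0, u = 2; when s = 1, u = 4.
The integral becomes 4·∫ cos(u) du from 2 to 4, with antiderivative 4*sin(u).
Back in s: F(s) = 4*sin(2*s + 2).
Then F(1) - F(0) = (4*sin(4)) - (4*sin(2)) = -4*sin(2) + 4*sin(4).

-4*sin(2) + 4*sin(4)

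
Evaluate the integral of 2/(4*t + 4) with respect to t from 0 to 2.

An antiderivative is F(t) = log(4*t + 4)/2.
Then F(2) - F(0) = (log(12)/2) - (log(2)) = log(3)/2.

log(3)/2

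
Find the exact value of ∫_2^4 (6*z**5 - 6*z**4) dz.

14208/5

By the power rule, an antiderivative is F(z) = z**6 - 6*z**5/5.
Then F(4) - F(2) = (14336/5) - (128/5) = 14208/5.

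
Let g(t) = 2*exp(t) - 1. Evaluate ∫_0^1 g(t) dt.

An antiderivative is F(t) = -t + 2*exp(t).
Then F(1) - F(0) = (-1 + 2*E) - (2) = -3 + 2*E.

-3 + 2*E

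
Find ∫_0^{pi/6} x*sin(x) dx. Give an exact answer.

Integrate by parts once (u = x, dv = sin(x) dx).
An antiderivative is F(x) = -x*cos(x) + sin(x).
Then F(pi/6) - F(0) = (-sqrt(3)*pi/12 + 1/2) - (0) = -sqrt(3)*pi/12 + 1/2.

-sqrt(3)*pi/12 + 1/2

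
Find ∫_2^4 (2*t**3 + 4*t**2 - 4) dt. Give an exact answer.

560/3

By the power rule, an antiderivative is F(t) = t**4/2 + 4*t**3/3 - 4*t.
Then F(4) - F(2) = (592/3) - (32/3) = 560/3.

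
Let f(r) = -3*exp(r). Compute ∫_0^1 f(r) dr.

An antiderivative is F(r) = -3*exp(r).
Then F(1) - F(0) = (-3*E) - (-3) = 3 - 3*E.

3 - 3*E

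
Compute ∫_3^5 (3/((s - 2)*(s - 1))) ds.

log(27/8)

Factor the denominator: s**2 - 3*s + 2 = (s - 1)(s - 2).
Partial fractions: 3/((s - 2)*(s - 1)) = -3/(s - 1) + 3/(s - 2).
An antiderivative is F(s) = 3*log(s - 2) - 3*log(s - 1).
Then F(5) - F(3) = (log(27/64)) - (-log(8)) = log(27/8).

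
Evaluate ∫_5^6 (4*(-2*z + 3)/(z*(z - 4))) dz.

-8*log(2) - 3*log(3) + 3*log(5)

Factor the denominator: z**2 - 4*z = z(z - 4).
Partial fractions: 4*(-2*z + 3)/(z*(z - 4)) = -3/z - 5/(z - 4).
An antiderivative is F(z) = -3*log(z) - 5*log(z - 4).
Then F(6) - F(5) = (-8*log(2) - 3*log(3)) - (-3*log(5)) = -8*log(2) - 3*log(3) + 3*log(5).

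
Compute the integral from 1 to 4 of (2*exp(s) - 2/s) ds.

-2*exp(1) - 2*log(4) + 2*exp(4)

An antiderivative is F(s) = 2*exp(s) - 2*log(s).
Then F(4) - F(1) = (-2*log(4) + 2*exp(4)) - (2*exp(1)) = -2*exp(1) - 2*log(4) + 2*exp(4).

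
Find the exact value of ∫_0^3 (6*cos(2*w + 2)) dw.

Let u = 2*w + 2, so du = 2 dw. When w = 0, u = 2; when w = 3, u = 8.
The integral becomes 3·∫ cos(u) du from 2 to 8, with antiderivative 3*sin(u).
Back in w: F(w) = 3*sin(2*w + 2).
Then F(3) - F(0) = (3*sin(8)) - (3*sin(2)) = -3*sin(2) + 3*sin(8).

-3*sin(2) + 3*sin(8)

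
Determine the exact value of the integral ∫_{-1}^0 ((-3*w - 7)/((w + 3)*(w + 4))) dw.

-12*log(2) + 7*log(3)

Factor the denominator: w**2 + 7*w + 12 = (w + 4)(w + 3).
Partial fractions: (-3*w - 7)/((w + 3)*(w + 4)) = -5/(w + 4) + 2/(w + 3).
An antiderivative is F(w) = 2*log(w + 3) - 5*log(w + 4).
Then F(0) - F(-1) = (-10*log(2) + 2*log(3)) - (-5*log(3) + 2*log(2)) = -12*log(2) + 7*log(3).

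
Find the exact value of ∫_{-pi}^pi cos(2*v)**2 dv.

pi

Use the identity cos^2(2*v) = (1 + cos(4*v))/2.
An antiderivative is F(v) = v/2 + sin(4*v)/8.
Then F(pi) - F(-pi) = (pi/2) - (-pi/2) = pi.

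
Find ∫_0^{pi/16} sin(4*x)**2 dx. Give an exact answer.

Use the identity sin^2(4*x) = (1 - cos(8*x))/2.
An antiderivative is F(x) = x/2 - sin(8*x)/16.
Then F(pi/16) - F(0) = (-1/16 + pi/32) - (0) = -1/16 + pi/32.

-1/16 + pi/32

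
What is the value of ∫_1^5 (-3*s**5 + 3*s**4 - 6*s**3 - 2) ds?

-34408/5

By the power rule, an antiderivative is F(s) = -s**6/2 + 3*s**5/5 - 3*s**4/2 - 2*s.
Then F(5) - F(1) = (-6885) - (-17/5) = -34408/5.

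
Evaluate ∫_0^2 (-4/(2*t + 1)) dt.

-log(25)

An antiderivative is F(t) = -2*log(2*t + 1).
Then F(2) - F(0) = (-log(25)) - (0) = -log(25).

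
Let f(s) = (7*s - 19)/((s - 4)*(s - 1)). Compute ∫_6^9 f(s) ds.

-log(5) + 9*log(2)

Factor the denominator: s**2 - 5*s + 4 = (s - 1)(s - 4).
Partial fractions: (7*s - 19)/((s - 4)*(s - 1)) = 4/(s - 1) + 3/(s - 4).
An antiderivative is F(s) = 3*log(s - 4) + 4*log(s - 1).
Then F(9) - F(6) = (3*log(5) + 12*log(2)) - (3*log(2) + 4*log(5)) = -log(5) + 9*log(2).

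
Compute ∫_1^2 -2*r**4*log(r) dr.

62/25 - 64*log(2)/5

Integrate by parts once (u = ln r, dv = -2*r**4 dr).
An antiderivative is F(r) = -2*r**5*(5*log(r) - 1)/25.
Then F(2) - F(1) = (64/25 - 64*log(2)/5) - (2/25) = 62/25 - 64*log(2)/5.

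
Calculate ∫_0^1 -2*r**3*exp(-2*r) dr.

-3/4 + 19*exp(-2)/4

Integrate by parts 3 times (u = r^3, dv = -2*exp(-2*r) dr).
An antiderivative is F(r) = (4*r**3 + 6*r**2 + 6*r + 3)*exp(-2*r)/4.
Then F(1) - F(0) = (19*exp(-2)/4) - (3/4) = -3/4 + 19*exp(-2)/4.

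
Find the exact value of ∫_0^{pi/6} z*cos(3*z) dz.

Integrate by parts once (u = z, dv = cos(3*z) dz).
An antiderivative is F(z) = z*sin(3*z)/3 + cos(3*z)/9.
Then F(pi/6) - F(0) = (pi/18) - (1/9) = -1/9 + pi/18.

-1/9 + pi/18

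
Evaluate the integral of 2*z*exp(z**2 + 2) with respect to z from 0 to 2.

Let u = z**2 + 2, so du = 2*z dz. When z = 0, u = 2; when z = 2, u = 6.
The integral becomes ∫ exp(u) du from 2 to 6, with antiderivative exp(u).
Back in z: F(z) = exp(z**2 + 2).
Then F(2) - F(0) = (exp(6)) - (exp(2)) = -exp(2) + exp(6).

-exp(2) + exp(6)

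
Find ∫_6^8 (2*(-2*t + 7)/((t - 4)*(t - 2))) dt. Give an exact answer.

log(4/27)

Factor the denominator: t**2 - 6*t + 8 = (t - 2)(t - 4).
Partial fractions: 2*(-2*t + 7)/((t - 4)*(t - 2)) = -3/(t - 2) - 1/(t - 4).
An antiderivative is F(t) = -log(t - 4) - 3*log(t - 2).
Then F(8) - F(6) = (-5*log(2) - 3*log(3)) - (-7*log(2)) = log(4/27).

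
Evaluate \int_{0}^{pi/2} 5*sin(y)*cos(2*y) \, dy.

-5/3

Use the identity sin(y)cos(2*y) = [sin(3*y) + sin(-y)]/2.
An antiderivative is F(y) = 5*cos(y)/2 - 5*cos(3*y)/6.
Then F(pi/2) - F(0) = (0) - (5/3) = -5/3.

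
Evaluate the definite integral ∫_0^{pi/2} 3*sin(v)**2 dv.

Use the identity sin^2(v) = (1 - cos(2*v))/2.
An antiderivative is F(v) = 3*v/2 - 3*sin(2*v)/4.
Then F(pi/2) - F(0) = (3*pi/4) - (0) = 3*pi/4.

3*pi/4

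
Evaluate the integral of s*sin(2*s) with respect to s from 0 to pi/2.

Integrate by parts once (u = s, dv = sin(2*s) ds).
An antiderivative is F(s) = -s*cos(2*s)/2 + sin(2*s)/4.
Then F(pi/2) - F(0) = (pi/4) - (0) = pi/4.

pi/4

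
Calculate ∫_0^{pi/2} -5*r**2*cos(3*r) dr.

Integrate by parts twice (u = r^2, dv = -5*cos(3*r) dr).
An antiderivative is F(r) = -5*r**2*sin(3*r)/3 - 10*r*cos(3*r)/9 + 10*sin(3*r)/27.
Then F(pi/2) - F(0) = (-10/27 + 5*pi**2/12) - (0) = -10/27 + 5*pi**2/12.

-10/27 + 5*pi**2/12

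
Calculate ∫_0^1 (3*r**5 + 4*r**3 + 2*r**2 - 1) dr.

7/6

By the power rule, an antiderivative is F(r) = r**6/2 + r**4 + 2*r**3/3 - r.
Then F(1) - F(0) = (7/6) - (0) = 7/6.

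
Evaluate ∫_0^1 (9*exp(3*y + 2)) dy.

Let u = 3*y + 2, so du = 3 dy. When y = 0, u = 2; when y = 1, u = 5.
The integral becomes 3·∫ exp(u) du from 2 to 5, with antiderivative 3*exp(u).
Back in y: F(y) = 3*exp(3*y + 2).
Then F(1) - F(0) = (3*exp(5)) - (3*exp(2)) = -3*(1 - exp(3))*exp(2).

-3*(1 - exp(3))*exp(2)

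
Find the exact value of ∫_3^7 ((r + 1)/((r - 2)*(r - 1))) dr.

-2*log(3) + 3*log(5)

Factor the denominator: r**2 - 3*r + 2 = (r - 1)(r - 2).
Partial fractions: (r + 1)/((r - 2)*(r - 1)) = -2/(r - 1) + 3/(r - 2).
An antiderivative is F(r) = 3*log(r - 2) - 2*log(r - 1).
Then F(7) - F(3) = (-2*log(3) - 2*log(2) + 3*log(5)) - (-log(4)) = -2*log(3) + 3*log(5).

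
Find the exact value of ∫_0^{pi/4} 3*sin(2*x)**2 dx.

Use the identity sin^2(2*x) = (1 - cos(4*x))/2.
An antiderivative is F(x) = 3*x/2 - 3*sin(4*x)/8.
Then F(pi/4) - F(0) = (3*pi/8) - (0) = 3*pi/8.

3*pi/8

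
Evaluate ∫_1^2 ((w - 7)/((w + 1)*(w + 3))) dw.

Factor the denominator: w**2 + 4*w + 3 = (w + 3)(w + 1).
Partial fractions: (w - 7)/((w + 1)*(w + 3)) = 5/(w + 3) - 4/(w + 1).
An antiderivative is F(w) = -4*log(w + 1) + 5*log(w + 3).
Then F(2) - F(1) = (-4*log(3) + 5*log(5)) - (log(64)) = -4*log(3) - 6*log(2) + 5*log(5).

-4*log(3) - 6*log(2) + 5*log(5)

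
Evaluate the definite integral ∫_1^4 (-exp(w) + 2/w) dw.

An antiderivative is F(w) = -exp(w) + 2*log(w).
Then F(4) - F(1) = (-exp(4) + log(16)) - (-exp(1)) = -exp(4) + exp(1) + log(16).

-exp(4) + exp(1) + log(16)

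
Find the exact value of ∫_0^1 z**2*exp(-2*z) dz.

(-5 + exp(2))*exp(-2)/4

Integrate by parts twice (u = z^2, dv = exp(-2*z) dz).
An antiderivative is F(z) = (-2*z**2 - 2*z - 1)*exp(-2*z)/4.
Then F(1) - F(0) = (-5*exp(-2)/4) - (-1/4) = (-5 + exp(2))*exp(-2)/4.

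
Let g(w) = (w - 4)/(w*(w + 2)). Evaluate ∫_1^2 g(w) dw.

log(16/27)

Factor the denominator: w**2 + 2*w = (w + 2)w.
Partial fractions: (w - 4)/(w*(w + 2)) = 3/(w + 2) - 2/w.
An antiderivative is F(w) = -2*log(w) + 3*log(w + 2).
Then F(2) - F(1) = (log(16)) - (log(27)) = log(16/27).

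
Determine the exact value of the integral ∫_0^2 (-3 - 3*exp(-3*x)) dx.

-7 + exp(-6)

An antiderivative is F(x) = -3*x + exp(-3*x).
Then F(2) - F(0) = (-6 + exp(-6)) - (1) = -7 + exp(-6).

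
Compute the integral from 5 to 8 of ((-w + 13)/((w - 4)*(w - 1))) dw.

Factor the denominator: w**2 - 5*w + 4 = (w - 1)(w - 4).
Partial fractions: (-w + 13)/((w - 4)*(w - 1)) = -4/(w - 1) + 3/(w - 4).
An antiderivative is F(w) = 3*log(w - 4) - 4*log(w - 1).
Then F(8) - F(5) = (-4*log(7) + 6*log(2)) - (-8*log(2)) = -4*log(7) + 14*log(2).

-4*log(7) + 14*log(2)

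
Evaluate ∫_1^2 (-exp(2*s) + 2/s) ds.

-exp(4)/2 + log(4) + exp(2)/2

An antiderivative is F(s) = -exp(2*s)/2 + 2*log(s).
Then F(2) - F(1) = (-exp(4)/2 + log(4)) - (-exp(2)/2) = -exp(4)/2 + log(4) + exp(2)/2.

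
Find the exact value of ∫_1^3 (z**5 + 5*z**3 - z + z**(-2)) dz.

By the power rule, an antiderivative is F(z) = z**6/6 + 5*z**4/4 - z**2/2 - 1/z.
Then F(3) - F(1) = (2615/12) - (-1/12) = 218.

218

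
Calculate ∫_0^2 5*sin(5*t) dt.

Let u = 5*t, so du = 5 dt. When t = 0, u = 0; when t = 2, u = 10.
The integral becomes ∫ sin(u) du from 0 to 10, with antiderivative -cos(u).
Back in t: F(t) = -cos(5*t).
Then F(2) - F(0) = (-cos(10)) - (-1) = 1 - cos(10).

1 - cos(10)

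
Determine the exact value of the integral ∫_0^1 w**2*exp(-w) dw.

2 - 5*exp(-1)

Integrate by parts twice (u = w^2, dv = exp(-w) dw).
An antiderivative is F(w) = (-w**2 - 2*w - 2)*exp(-w).
Then F(1) - F(0) = (-5*exp(-1)) - (-2) = 2 - 5*exp(-1).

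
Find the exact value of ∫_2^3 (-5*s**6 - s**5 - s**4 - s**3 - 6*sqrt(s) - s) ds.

By the power rule, an antiderivative is F(s) = -5*s**7/7 - s**6/6 - s**5/5 - s**4/4 - 4*s**(3/2) - s**2/2.
Then F(3) - F(2) = (-245979/140 - 12*sqrt(3)) - (-12022/105 - 8*sqrt(2)) = -689849/420 - 12*sqrt(3) + 8*sqrt(2).

-689849/420 - 12*sqrt(3) + 8*sqrt(2)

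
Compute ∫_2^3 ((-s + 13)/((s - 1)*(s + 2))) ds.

-5*log(5) + 14*log(2)

Factor the denominator: s**2 + s - 2 = (s + 2)(s - 1).
Partial fractions: (-s + 13)/((s - 1)*(s + 2)) = -5/(s + 2) + 4/(s - 1).
An antiderivative is F(s) = 4*log(s - 1) - 5*log(s + 2).
Then F(3) - F(2) = (-5*log(5) + 4*log(2)) - (-10*log(2)) = -5*log(5) + 14*log(2).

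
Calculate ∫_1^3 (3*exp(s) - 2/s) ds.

-3*exp(1) - log(9) + 3*exp(3)

An antiderivative is F(s) = 3*exp(s) - 2*log(s).
Then F(3) - F(1) = (-log(9) + 3*exp(3)) - (3*exp(1)) = -3*exp(1) - log(9) + 3*exp(3).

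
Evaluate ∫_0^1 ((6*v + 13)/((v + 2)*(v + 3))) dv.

-4*log(3) + 9*log(2)

Factor the denominator: v**2 + 5*v + 6 = (v + 3)(v + 2).
Partial fractions: (6*v + 13)/((v + 2)*(v + 3)) = 5/(v + 3) + 1/(v + 2).
An antiderivative is F(v) = log(v + 2) + 5*log(v + 3).
Then F(1) - F(0) = (log(3) + 10*log(2)) - (log(2) + 5*log(3)) = -4*log(3) + 9*log(2).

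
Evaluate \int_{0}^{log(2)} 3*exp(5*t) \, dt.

Let u = exp(t), so du = exp(t) dt. When t = 0, u = 1; when t = log(2), u = 2.
The integral becomes 3·∫ u**4 du from 1 to 2, with antiderivative 3*u**5/5.
Back in t: F(t) = 3*exp(5*t)/5.
Then F(log(2)) - F(0) = (96/5) - (3/5) = 93/5.

93/5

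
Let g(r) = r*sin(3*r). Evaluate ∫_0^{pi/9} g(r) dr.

-pi/54 + sqrt(3)/18

Integrate by parts once (u = r, dv = sin(3*r) dr).
An antiderivative is F(r) = -r*cos(3*r)/3 + sin(3*r)/9.
Then F(pi/9) - F(0) = (-pi/54 + sqrt(3)/18) - (0) = -pi/54 + sqrt(3)/18.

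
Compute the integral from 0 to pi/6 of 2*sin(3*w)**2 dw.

Use the identity sin^2(3*w) = (1 - cos(6*w))/2.
An antiderivative is F(w) = w - sin(6*w)/6.
Then F(pi/6) - F(0) = (pi/6) - (0) = pi/6.

pi/6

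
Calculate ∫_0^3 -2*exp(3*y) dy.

2/3 - 2*exp(9)/3

An antiderivative is F(y) = -2*exp(3*y)/3.
Then F(3) - F(0) = (-2*exp(9)/3) - (-2/3) = 2/3 - 2*exp(9)/3.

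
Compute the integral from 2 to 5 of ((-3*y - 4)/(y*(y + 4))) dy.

log(8/45)

Factor the denominator: y**2 + 4*y = (y + 4)y.
Partial fractions: (-3*y - 4)/(y*(y + 4)) = -2/(y + 4) - 1/y.
An antiderivative is F(y) = -log(y) - 2*log(y + 4).
Then F(5) - F(2) = (-4*log(3) - log(5)) - (-log(72)) = log(8/45).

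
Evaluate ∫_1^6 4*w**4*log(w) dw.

-1244 + 31104*log(6)/5

Integrate by parts once (u = ln w, dv = 4*w**4 dw).
An antiderivative is F(w) = 4*w**5*(5*log(w) - 1)/25.
Then F(6) - F(1) = (-31104/25 + 31104*log(6)/5) - (-4/25) = -1244 + 31104*log(6)/5.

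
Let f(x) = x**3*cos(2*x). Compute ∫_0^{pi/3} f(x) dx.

Integrate by parts 3 times (u = x^3, dv = cos(2*x) dx).
An antiderivative is F(x) = x**3*sin(2*x)/2 + 3*x**2*cos(2*x)/4 - 3*x*sin(2*x)/4 - 3*cos(2*x)/8.
Then F(pi/3) - F(0) = (-sqrt(3)*pi/8 - pi**2/24 + 3/16 + sqrt(3)*pi**3/108) - (-3/8) = -sqrt(3)*pi/8 - pi**2/24 + sqrt(3)*pi**3/108 + 9/16.

-sqrt(3)*pi/8 - pi**2/24 + sqrt(3)*pi**3/108 + 9/16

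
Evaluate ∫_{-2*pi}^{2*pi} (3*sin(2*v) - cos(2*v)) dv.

An antiderivative is F(v) = -sin(2*v)/2 - 3*cos(2*v)/2.
Then F(2*pi) - F(-2*pi) = (-3/2) - (-3/2) = 0.

0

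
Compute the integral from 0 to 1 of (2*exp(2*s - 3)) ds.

-(1 - exp(2))*exp(-3)

Let u = 2*s - 3, so du = 2 ds. When s = 0, u = -3; when s = 1, u = -1.
The integral becomes ∫ exp(u) du from -3 to -1, with antiderivative exp(u).
Back in s: F(s) = exp(2*s - 3).
Then F(1) - F(0) = (exp(-1)) - (exp(-3)) = -(1 - exp(2))*exp(-3).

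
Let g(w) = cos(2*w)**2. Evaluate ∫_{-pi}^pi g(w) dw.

pi

Use the identity cos^2(2*w) = (1 + cos(4*w))/2.
An antiderivative is F(w) = w/2 + sin(4*w)/8.
Then F(pi) - F(-pi) = (pi/2) - (-pi/2) = pi.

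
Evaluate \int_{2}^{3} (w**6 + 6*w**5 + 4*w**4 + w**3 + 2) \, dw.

By the power rule, an antiderivative is F(w) = w**7/7 + w**6 + 4*w**5/5 + w**4/4 + 2*w.
Then F(3) - F(2) = (176691/140) - (4056/35) = 160467/140.

160467/140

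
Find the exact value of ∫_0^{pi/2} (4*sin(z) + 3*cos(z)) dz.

An antiderivative is F(z) = 3*sin(z) - 4*cos(z).
Then F(pi/2) - F(0) = (3) - (-4) = 7.

7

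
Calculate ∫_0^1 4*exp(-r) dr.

An antiderivative is F(r) = -4*exp(-r).
Then F(1) - F(0) = (-4*exp(-1)) - (-4) = 4 - 4*exp(-1).

4 - 4*exp(-1)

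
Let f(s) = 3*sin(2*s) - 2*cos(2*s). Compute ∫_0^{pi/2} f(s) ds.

3

An antiderivative is F(s) = -sin(2*s) - 3*cos(2*s)/2.
Then F(pi/2) - F(0) = (3/2) - (-3/2) = 3.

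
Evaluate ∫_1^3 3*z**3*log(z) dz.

Integrate by parts once (u = ln z, dv = 3*z**3 dz).
An antiderivative is F(z) = 3*z**4*(4*log(z) - 1)/16.
Then F(3) - F(1) = (-243/16 + 243*log(3)/4) - (-3/16) = -15 + 243*log(3)/4.

-15 + 243*log(3)/4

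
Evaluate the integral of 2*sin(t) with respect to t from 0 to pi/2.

2

An antiderivative is F(t) = -2*cos(t).
Then F(pi/2) - F(0) = (0) - (-2) = 2.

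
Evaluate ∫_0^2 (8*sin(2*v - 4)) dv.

Let u = 2*v - 4, so du = 2 dv. When v = 0, u = -4; when v = 2, u = 0.
The integral becomes 4·∫ sin(u) du from -4 to 0, with antiderivative -4*cos(u).
Back in v: F(v) = -4*cos(2*v - 4).
Then F(2) - F(0) = (-4) - (-4*cos(4)) = -4 + 4*cos(4).

-4 + 4*cos(4)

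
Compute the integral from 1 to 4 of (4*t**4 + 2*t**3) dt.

9459/10

By the power rule, an antiderivative is F(t) = 4*t**5/5 + t**4/2.
Then F(4) - F(1) = (4736/5) - (13/10) = 9459/10.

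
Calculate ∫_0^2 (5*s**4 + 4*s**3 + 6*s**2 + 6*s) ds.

By the power rule, an antiderivative is F(s) = s**5 + s**4 + 2*s**3 + 3*s**2.
Then F(2) - F(0) = (76) - (0) = 76.

76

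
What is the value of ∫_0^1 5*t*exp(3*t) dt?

5/9 + 10*exp(3)/9

Integrate by parts once (u = t, dv = 5*exp(3*t) dt).
An antiderivative is F(t) = (15*t - 5)*exp(3*t)/9.
Then F(1) - F(0) = (10*exp(3)/9) - (-5/9) = 5/9 + 10*exp(3)/9.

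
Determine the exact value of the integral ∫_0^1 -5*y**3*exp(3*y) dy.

-20*exp(3)/27 - 10/27

Integrate by parts 3 times (u = y^3, dv = -5*exp(3*y) dy).
An antiderivative is F(y) = (-45*y**3 + 45*y**2 - 30*y + 10)*exp(3*y)/27.
Then F(1) - F(0) = (-20*exp(3)/27) - (10/27) = -20*exp(3)/27 - 10/27.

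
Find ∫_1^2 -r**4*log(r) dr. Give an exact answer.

31/25 - 32*log(2)/5

Integrate by parts once (u = ln r, dv = -r**4 dr).
An antiderivative is F(r) = -r**5*(5*log(r) - 1)/25.
Then F(2) - F(1) = (32/25 - 32*log(2)/5) - (1/25) = 31/25 - 32*log(2)/5.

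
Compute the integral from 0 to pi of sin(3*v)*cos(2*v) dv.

6/5

Use the identity sin(3*v)cos(2*v) = [sin(5*v) + sin(v)]/2.
An antiderivative is F(v) = -cos(v)/2 - cos(5*v)/10.
Then F(pi) - F(0) = (3/5) - (-3/5) = 6/5.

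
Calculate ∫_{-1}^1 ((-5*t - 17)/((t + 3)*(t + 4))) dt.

Factor the denominator: t**2 + 7*t + 12 = (t + 4)(t + 3).
Partial fractions: (-5*t - 17)/((t + 3)*(t + 4)) = -3/(t + 4) - 2/(t + 3).
An antiderivative is F(t) = -2*log(t + 3) - 3*log(t + 4).
Then F(1) - F(-1) = (-3*log(5) - 4*log(2)) - (-3*log(3) - 2*log(2)) = -3*log(5) - 2*log(2) + 3*log(3).

-3*log(5) - 2*log(2) + 3*log(3)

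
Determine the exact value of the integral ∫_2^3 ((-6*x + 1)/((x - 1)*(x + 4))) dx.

-5*log(7) + 4*log(2) + 5*log(3)

Factor the denominator: x**2 + 3*x - 4 = (x + 4)(x - 1).
Partial fractions: (-6*x + 1)/((x - 1)*(x + 4)) = -5/(x + 4) - 1/(x - 1).
An antiderivative is F(x) = -log(x - 1) - 5*log(x + 4).
Then F(3) - F(2) = (-5*log(7) - log(2)) - (-5*log(3) - 5*log(2)) = -5*log(7) + 4*log(2) + 5*log(3).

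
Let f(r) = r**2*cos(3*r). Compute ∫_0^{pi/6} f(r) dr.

Integrate by parts twice (u = r^2, dv = cos(3*r) dr).
An antiderivative is F(r) = r**2*sin(3*r)/3 + 2*r*cos(3*r)/9 - 2*sin(3*r)/27.
Then F(pi/6) - F(0) = (-2/27 + pi**2/108) - (0) = -2/27 + pi**2/108.

-2/27 + pi**2/108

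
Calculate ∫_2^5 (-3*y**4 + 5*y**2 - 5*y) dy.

By the power rule, an antiderivative is F(y) = -3*y**5/5 + 5*y**3/3 - 5*y**2/2.
Then F(5) - F(2) = (-10375/6) - (-238/15) = -17133/10.

-17133/10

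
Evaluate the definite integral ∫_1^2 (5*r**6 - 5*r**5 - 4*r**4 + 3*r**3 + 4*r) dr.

By the power rule, an antiderivative is F(r) = 5*r**7/7 - 5*r**6/6 - 4*r**5/5 + 3*r**4/4 + 2*r**2.
Then F(2) - F(1) = (3412/105) - (769/420) = 4293/140.

4293/140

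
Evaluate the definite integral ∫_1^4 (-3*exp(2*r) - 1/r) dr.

-3*exp(8)/2 - log(4) + 3*exp(2)/2

An antiderivative is F(r) = -3*exp(2*r)/2 - log(r).
Then F(4) - F(1) = (-3*exp(8)/2 - log(4)) - (-3*exp(2)/2) = -3*exp(8)/2 - log(4) + 3*exp(2)/2.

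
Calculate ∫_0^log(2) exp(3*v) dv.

7/3

Let u = exp(v), so du = exp(v) dv. When v = 0, u = 1; when v = log(2), u = 2.
The integral becomes ∫ u**2 du from 1 to 2, with antiderivative u**3/3.
Back in v: F(v) = exp(3*v)/3.
Then F(log(2)) - F(0) = (8/3) - (1/3) = 7/3.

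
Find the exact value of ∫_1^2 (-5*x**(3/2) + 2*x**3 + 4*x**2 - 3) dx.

95/6 - 8*sqrt(2)

By the power rule, an antiderivative is F(x) = -2*x**(5/2) + x**4/2 + 4*x**3/3 - 3*x.
Then F(2) - F(1) = (38/3 - 8*sqrt(2)) - (-19/6) = 95/6 - 8*sqrt(2).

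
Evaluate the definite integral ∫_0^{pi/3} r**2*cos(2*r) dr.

Integrate by parts twice (u = r^2, dv = cos(2*r) dr).
An antiderivative is F(r) = r**2*sin(2*r)/2 + r*cos(2*r)/2 - sin(2*r)/4.
Then F(pi/3) - F(0) = (-pi/12 - sqrt(3)/8 + sqrt(3)*pi**2/36) - (0) = -pi/12 - sqrt(3)/8 + sqrt(3)*pi**2/36.

-pi/12 - sqrt(3)/8 + sqrt(3)*pi**2/36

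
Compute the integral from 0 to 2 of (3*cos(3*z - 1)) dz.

sin(5) + sin(1)

Let u = 3*z - 1, so du = 3 dz. When z = 0, u = -1; when z = 2, u = 5.
The integral becomes ∫ cos(u) du from -1 to 5, with antiderivative sin(u).
Back in z: F(z) = sin(3*z - 1).
Then F(2) - F(0) = (sin(5)) - (-sin(1)) = sin(5) + sin(1).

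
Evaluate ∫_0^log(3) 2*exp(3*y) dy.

Let u = exp(y), so du = exp(y) dy. When y = 0, u = 1; when y = log(3), u = 3.
The integral becomes 2·∫ u**2 du from 1 to 3, with antiderivative 2*u**3/3.
Back in y: F(y) = 2*exp(3*y)/3.
Then F(log(3)) - F(0) = (18) - (2/3) = 52/3.

52/3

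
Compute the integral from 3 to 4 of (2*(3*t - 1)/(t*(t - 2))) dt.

Factor the denominator: t**2 - 2*t = t(t - 2).
Partial fractions: 2*(3*t - 1)/(t*(t - 2)) = 1/t + 5/(t - 2).
An antiderivative is F(t) = log(t) + 5*log(t - 2).
Then F(4) - F(3) = (7*log(2)) - (log(3)) = -log(3) + 7*log(2).

-log(3) + 7*log(2)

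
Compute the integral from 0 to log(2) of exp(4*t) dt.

15/4

Let u = exp(t), so du = exp(t) dt. When t = 0, u = 1; when t = log(2), u = 2.
The integral becomes ∫ u**3 du from 1 to 2, with antiderivative u**4/4.
Back in t: F(t) = exp(4*t)/4.
Then F(log(2)) - F(0) = (4) - (1/4) = 15/4.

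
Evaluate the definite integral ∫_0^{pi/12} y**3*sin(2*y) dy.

Integrate by parts 3 times (u = y^3, dv = sin(2*y) dy).
An antiderivative is F(y) = -y**3*cos(2*y)/2 + 3*y**2*sin(2*y)/4 + 3*y*cos(2*y)/4 - 3*sin(2*y)/8.
Then F(pi/12) - F(0) = (-3/16 - sqrt(3)*pi**3/6912 + pi**2/384 + sqrt(3)*pi/32) - (0) = -3/16 - sqrt(3)*pi**3/6912 + pi**2/384 + sqrt(3)*pi/32.

-3/16 - sqrt(3)*pi**3/6912 + pi**2/384 + sqrt(3)*pi/32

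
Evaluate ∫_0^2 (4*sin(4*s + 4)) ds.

-cos(12) + cos(4)

Let u = 4*s + 4, so du = 4 ds. When s = 0, u = 4; when s = 2, u = 12.
The integral becomes ∫ sin(u) du from 4 to 12, with antiderivative -cos(u).
Back in s: F(s) = -cos(4*s + 4).
Then F(2) - F(0) = (-cos(12)) - (-cos(4)) = -cos(12) + cos(4).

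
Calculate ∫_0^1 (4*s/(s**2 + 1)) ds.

log(4)

Let u = s**2 + 1, so du = 2*s ds. When s = 0, u = 1; when s = 1, u = 2.
The integral becomes 2·∫ 1/u du from 1 to 2, with antiderivative 2*log(u).
Back in s: F(s) = 2*log(s**2 + 1).
Then F(1) - F(0) = (log(4)) - (0) = log(4).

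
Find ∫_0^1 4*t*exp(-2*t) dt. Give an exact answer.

1 - 3*exp(-2)

Integrate by parts once (u = t, dv = 4*exp(-2*t) dt).
An antiderivative is F(t) = (-2*t - 1)*exp(-2*t).
Then F(1) - F(0) = (-3*exp(-2)) - (-1) = 1 - 3*exp(-2).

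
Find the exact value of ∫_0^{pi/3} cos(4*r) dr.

An antiderivative is F(r) = sin(4*r)/4.
Then F(pi/3) - F(0) = (-sqrt(3)/8) - (0) = -sqrt(3)/8.

-sqrt(3)/8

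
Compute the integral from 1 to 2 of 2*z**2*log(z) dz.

-14/9 + 16*log(2)/3

Integrate by parts once (u = ln z, dv = 2*z**2 dz).
An antiderivative is F(z) = 2*z**3*(3*log(z) - 1)/9.
Then F(2) - F(1) = (-16/9 + 16*log(2)/3) - (-2/9) = -14/9 + 16*log(2)/3.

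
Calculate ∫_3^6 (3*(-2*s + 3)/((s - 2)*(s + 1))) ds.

Factor the denominator: s**2 - s - 2 = (s + 1)(s - 2).
Partial fractions: 3*(-2*s + 3)/((s - 2)*(s + 1)) = -5/(s + 1) - 1/(s - 2).
An antiderivative is F(s) = -log(s - 2) - 5*log(s + 1).
Then F(6) - F(3) = (-5*log(7) - 2*log(2)) - (-10*log(2)) = -5*log(7) + 8*log(2).

-5*log(7) + 8*log(2)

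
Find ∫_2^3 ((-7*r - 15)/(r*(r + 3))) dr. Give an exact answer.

-7*log(3) + 3*log(2) + 2*log(5)

Factor the denominator: r**2 + 3*r = (r + 3)r.
Partial fractions: (-7*r - 15)/(r*(r + 3)) = -2/(r + 3) - 5/r.
An antiderivative is F(r) = -5*log(r) - 2*log(r + 3).
Then F(3) - F(2) = (-7*log(3) - 2*log(2)) - (-5*log(2) - 2*log(5)) = -7*log(3) + 3*log(2) + 2*log(5).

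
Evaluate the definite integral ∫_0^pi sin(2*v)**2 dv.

pi/2

Use the identity sin^2(2*v) = (1 - cos(4*v))/2.
An antiderivative is F(v) = v/2 - sin(4*v)/8.
Then F(pi) - F(0) = (pi/2) - (0) = pi/2.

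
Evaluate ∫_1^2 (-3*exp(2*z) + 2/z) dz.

-3*exp(4)/2 + log(4) + 3*exp(2)/2

An antiderivative is F(z) = -3*exp(2*z)/2 + 2*log(z).
Then F(2) - F(1) = (-3*exp(4)/2 + log(4)) - (-3*exp(2)/2) = -3*exp(4)/2 + log(4) + 3*exp(2)/2.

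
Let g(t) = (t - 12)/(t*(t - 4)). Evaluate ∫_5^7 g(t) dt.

Factor the denominator: t**2 - 4*t = t(t - 4).
Partial fractions: (t - 12)/(t*(t - 4)) = 3/t - 2/(t - 4).
An antiderivative is F(t) = 3*log(t) - 2*log(t - 4).
Then F(7) - F(5) = (-2*log(3) + 3*log(7)) - (3*log(5)) = -3*log(5) - 2*log(3) + 3*log(7).

-3*log(5) - 2*log(3) + 3*log(7)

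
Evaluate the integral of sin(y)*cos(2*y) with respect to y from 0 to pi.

Use the identity sin(y)cos(2*y) = [sin(3*y) + sin(-y)]/2.
An antiderivative is F(y) = cos(y)/2 - cos(3*y)/6.
Then F(pi) - F(0) = (-1/3) - (1/3) = -2/3.

-2/3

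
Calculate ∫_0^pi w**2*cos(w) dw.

Integrate by parts twice (u = w^2, dv = cos(w) dw).
An antiderivative is F(w) = w**2*sin(w) + 2*w*cos(w) - 2*sin(w).
Then F(pi) - F(0) = (-2*pi) - (0) = -2*pi.

-2*pi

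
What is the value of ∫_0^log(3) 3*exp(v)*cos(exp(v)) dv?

-3*sin(1) + 3*sin(3)

Let u = exp(v), so du = exp(v) dv. When v = 0, u = 1; when v = log(3), u = 3.
The integral becomes 3·∫ cos(u) du from 1 to 3, with antiderivative 3*sin(u).
Back in v: F(v) = 3*sin(exp(v)).
Then F(log(3)) - F(0) = (3*sin(3)) - (3*sin(1)) = -3*sin(1) + 3*sin(3).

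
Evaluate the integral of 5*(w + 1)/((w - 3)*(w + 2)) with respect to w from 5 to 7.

-log(7) + 2*log(3) + 4*log(2)

Factor the denominator: w**2 - w - 6 = (w + 2)(w - 3).
Partial fractions: 5*(w + 1)/((w - 3)*(w + 2)) = 1/(w + 2) + 4/(w - 3).
An antiderivative is F(w) = 4*log(w - 3) + log(w + 2).
Then F(7) - F(5) = (2*log(3) + 8*log(2)) - (log(7) + 4*log(2)) = -log(7) + 2*log(3) + 4*log(2).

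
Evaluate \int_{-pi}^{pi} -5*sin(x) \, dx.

An antiderivative is F(x) = 5*cos(x).
Then F(pi) - F(-pi) = (-5) - (-5) = 0.

0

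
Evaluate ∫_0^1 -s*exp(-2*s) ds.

(3 - exp(2))*exp(-2)/4

Integrate by parts once (u = s, dv = -exp(-2*s) ds).
An antiderivative is F(s) = (2*s + 1)*exp(-2*s)/4.
Then F(1) - F(0) = (3*exp(-2)/4) - (1/4) = (3 - exp(2))*exp(-2)/4.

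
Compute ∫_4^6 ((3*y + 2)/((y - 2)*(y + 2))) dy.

Factor the denominator: y**2 - 4 = (y + 2)(y - 2).
Partial fractions: (3*y + 2)/((y - 2)*(y + 2)) = 1/(y + 2) + 2/(y - 2).
An antiderivative is F(y) = 2*log(y - 2) + log(y + 2).
Then F(6) - F(4) = (7*log(2)) - (log(24)) = log(16/3).

log(16/3)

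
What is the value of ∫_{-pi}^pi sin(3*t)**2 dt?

pi

Use the identity sin^2(3*t) = (1 - cos(6*t))/2.
An antiderivative is F(t) = t/2 - sin(6*t)/12.
Then F(pi) - F(-pi) = (pi/2) - (-pi/2) = pi.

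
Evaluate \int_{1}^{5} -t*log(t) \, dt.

6 - 25*log(5)/2

Integrate by parts once (u = ln t, dv = -t dt).
An antiderivative is F(t) = -t**2*(2*log(t) - 1)/4.
Then F(5) - F(1) = (25/4 - 25*log(5)/2) - (1/4) = 6 - 25*log(5)/2.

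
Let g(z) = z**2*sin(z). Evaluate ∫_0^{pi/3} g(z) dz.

Integrate by parts twice (u = z^2, dv = sin(z) dz).
An antiderivative is F(z) = -z**2*cos(z) + 2*z*sin(z) + 2*cos(z).
Then F(pi/3) - F(0) = (-pi**2/18 + 1 + sqrt(3)*pi/3) - (2) = -1 - pi**2/18 + sqrt(3)*pi/3.

-1 - pi**2/18 + sqrt(3)*pi/3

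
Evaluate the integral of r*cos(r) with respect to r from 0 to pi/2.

-1 + pi/2

Integrate by parts once (u = r, dv = cos(r) dr).
An antiderivative is F(r) = r*sin(r) + cos(r).
Then F(pi/2) - F(0) = (pi/2) - (1) = -1 + pi/2.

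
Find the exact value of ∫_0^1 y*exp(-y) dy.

1 - 2*exp(-1)

Integrate by parts once (u = y, dv = exp(-y) dy).
An antiderivative is F(y) = (-y - 1)*exp(-y).
Then F(1) - F(0) = (-2*exp(-1)) - (-1) = 1 - 2*exp(-1).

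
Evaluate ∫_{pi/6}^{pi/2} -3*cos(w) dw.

An antiderivative is F(w) = -3*sin(w).
Then F(pi/2) - F(pi/6) = (-3) - (-3/2) = -3/2.

-3/2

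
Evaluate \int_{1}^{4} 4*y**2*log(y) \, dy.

-28 + 512*log(2)/3

Integrate by parts once (u = ln y, dv = 4*y**2 dy).
An antiderivative is F(y) = 4*y**3*(3*log(y) - 1)/9.
Then F(4) - F(1) = (-256/9 + 512*log(2)/3) - (-4/9) = -28 + 512*log(2)/3.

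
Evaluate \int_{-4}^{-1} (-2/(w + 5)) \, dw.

-log(16)

An antiderivative is F(w) = -2*log(w + 5).
Then F(-1) - F(-4) = (-log(16)) - (0) = -log(16).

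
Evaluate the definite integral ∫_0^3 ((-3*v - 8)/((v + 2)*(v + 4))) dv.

-2*log(7) - log(5) + 5*log(2)

Factor the denominator: v**2 + 6*v + 8 = (v + 4)(v + 2).
Partial fractions: (-3*v - 8)/((v + 2)*(v + 4)) = -2/(v + 4) - 1/(v + 2).
An antiderivative is F(v) = -log(v + 2) - 2*log(v + 4).
Then F(3) - F(0) = (-2*log(7) - log(5)) - (-log(32)) = -2*log(7) - log(5) + 5*log(2).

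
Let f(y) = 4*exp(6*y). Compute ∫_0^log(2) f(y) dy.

42

Let u = exp(y), so du = exp(y) dy. When y = 0, u = 1; when y = log(2), u = 2.
The integral becomes 4·∫ u**5 du from 1 to 2, with antiderivative 2*u**6/3.
Back in y: F(y) = 2*exp(6*y)/3.
Then F(log(2)) - F(0) = (128/3) - (2/3) = 42.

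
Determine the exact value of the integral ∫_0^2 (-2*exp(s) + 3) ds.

An antiderivative is F(s) = 3*s - 2*exp(s).
Then F(2) - F(0) = (6 - 2*exp(2)) - (-2) = 8 - 2*exp(2).

8 - 2*exp(2)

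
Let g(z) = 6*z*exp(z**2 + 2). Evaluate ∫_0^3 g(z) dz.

Let u = z**2 + 2, so du = 2*z dz. When z = 0, u = 2; when z = 3, u = 11.
The integral becomes 3·∫ exp(u) du from 2 to 11, with antiderivative 3*exp(u).
Back in z: F(z) = 3*exp(z**2 + 2).
Then F(3) - F(0) = (3*exp(11)) - (3*exp(2)) = -3*(1 - exp(9))*exp(2).

-3*(1 - exp(9))*exp(2)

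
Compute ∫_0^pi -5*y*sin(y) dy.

-5*pi

Integrate by parts once (u = y, dv = -5*sin(y) dy).
An antiderivative is F(y) = 5*y*cos(y) - 5*sin(y).
Then F(pi) - F(0) = (-5*pi) - (0) = -5*pi.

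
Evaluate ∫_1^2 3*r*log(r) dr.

-9/4 + log(64)

Integrate by parts once (u = ln r, dv = 3*r dr).
An antiderivative is F(r) = 3*r**2*(2*log(r) - 1)/4.
Then F(2) - F(1) = (-3 + log(64)) - (-3/4) = -9/4 + log(64).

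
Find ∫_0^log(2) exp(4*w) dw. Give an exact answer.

Let u = exp(w), so du = exp(w) dw. When w = 0, u = 1; when w = log(2), u = 2.
The integral becomes ∫ u**3 du from 1 to 2, with antiderivative u**4/4.
Back in w: F(w) = exp(4*w)/4.
Then F(log(2)) - F(0) = (4) - (1/4) = 15/4.

15/4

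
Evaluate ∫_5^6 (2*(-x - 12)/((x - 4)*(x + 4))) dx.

-4*log(3) - 2*log(2) + 2*log(5)

Factor the denominator: x**2 - 16 = (x + 4)(x - 4).
Partial fractions: 2*(-x - 12)/((x - 4)*(x + 4)) = 2/(x + 4) - 4/(x - 4).
An antiderivative is F(x) = -4*log(x - 4) + 2*log(x + 4).
Then F(6) - F(5) = (log(25/4)) - (log(81)) = -4*log(3) - 2*log(2) + 2*log(5).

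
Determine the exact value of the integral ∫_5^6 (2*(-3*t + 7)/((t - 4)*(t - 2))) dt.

-7*log(2) + log(3)

Factor the denominator: t**2 - 6*t + 8 = (t - 2)(t - 4).
Partial fractions: 2*(-3*t + 7)/((t - 4)*(t - 2)) = -1/(t - 2) - 5/(t - 4).
An antiderivative is F(t) = -5*log(t - 4) - log(t - 2).
Then F(6) - F(5) = (-7*log(2)) - (-log(3)) = -7*log(2) + log(3).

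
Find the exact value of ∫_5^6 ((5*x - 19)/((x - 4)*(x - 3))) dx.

log(81/8)

Factor the denominator: x**2 - 7*x + 12 = (x - 3)(x - 4).
Partial fractions: (5*x - 19)/((x - 4)*(x - 3)) = 4/(x - 3) + 1/(x - 4).
An antiderivative is F(x) = log(x - 4) + 4*log(x - 3).
Then F(6) - F(5) = (log(2) + 4*log(3)) - (log(16)) = log(81/8).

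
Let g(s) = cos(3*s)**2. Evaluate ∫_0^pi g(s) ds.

Use the identity cos^2(3*s) = (1 + cos(6*s))/2.
An antiderivative is F(s) = s/2 + sin(6*s)/12.
Then F(pi) - F(0) = (pi/2) - (0) = pi/2.

pi/2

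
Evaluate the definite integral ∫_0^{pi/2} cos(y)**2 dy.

pi/4

Use the identity cos^2(y) = (1 + cos(2*y))/2.
An antiderivative is F(y) = y/2 + sin(2*y)/4.
Then F(pi/2) - F(0) = (pi/4) - (0) = pi/4.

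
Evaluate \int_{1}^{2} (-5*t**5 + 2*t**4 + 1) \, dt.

-391/10

By the power rule, an antiderivative is F(t) = -5*t**6/6 + 2*t**5/5 + t.
Then F(2) - F(1) = (-578/15) - (17/30) = -391/10.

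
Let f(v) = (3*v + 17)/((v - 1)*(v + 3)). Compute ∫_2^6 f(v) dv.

-4*log(3) + 7*log(5)

Factor the denominator: v**2 + 2*v - 3 = (v + 3)(v - 1).
Partial fractions: (3*v + 17)/((v - 1)*(v + 3)) = -2/(v + 3) + 5/(v - 1).
An antiderivative is F(v) = 5*log(v - 1) - 2*log(v + 3).
Then F(6) - F(2) = (-4*log(3) + 5*log(5)) - (-log(25)) = -4*log(3) + 7*log(5).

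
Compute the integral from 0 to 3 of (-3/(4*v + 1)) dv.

-3*log(13)/4

An antiderivative is F(v) = -3*log(4*v + 1)/4.
Then F(3) - F(0) = (-3*log(13)/4) - (0) = -3*log(13)/4.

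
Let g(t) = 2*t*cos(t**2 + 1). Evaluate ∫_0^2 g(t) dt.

Let u = t**2 + 1, so du = 2*t dt. When t = 0, u = 1; when t = 2, u = 5.
The integral becomes ∫ cos(u) du from 1 to 5, with antiderivative sin(u).
Back in t: F(t) = sin(t**2 + 1).
Then F(2) - F(0) = (sin(5)) - (sin(1)) = sin(5) - sin(1).

sin(5) - sin(1)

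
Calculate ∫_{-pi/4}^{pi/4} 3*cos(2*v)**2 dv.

Use the identity cos^2(2*v) = (1 + cos(4*v))/2.
An antiderivative is F(v) = 3*v/2 + 3*sin(4*v)/8.
Then F(pi/4) - F(-pi/4) = (3*pi/8) - (-3*pi/8) = 3*pi/4.

3*pi/4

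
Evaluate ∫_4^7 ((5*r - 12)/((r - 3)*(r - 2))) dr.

Factor the denominator: r**2 - 5*r + 6 = (r - 2)(r - 3).
Partial fractions: (5*r - 12)/((r - 3)*(r - 2)) = 2/(r - 2) + 3/(r - 3).
An antiderivative is F(r) = 3*log(r - 3) + 2*log(r - 2).
Then F(7) - F(4) = (2*log(5) + 6*log(2)) - (log(4)) = 4*log(2) + 2*log(5).

4*log(2) + 2*log(5)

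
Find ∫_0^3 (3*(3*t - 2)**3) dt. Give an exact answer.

2385/4

Let u = 3*t - 2, so du = 3 dt. When t = 0, u = -2; when t = 3, u = 7.
The integral becomes ∫ u**3 du from -2 to 7, with antiderivative u**4/4.
Back in t: F(t) = (3*t - 2)**4/4.
Then F(3) - F(0) = (2401/4) - (4) = 2385/4.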